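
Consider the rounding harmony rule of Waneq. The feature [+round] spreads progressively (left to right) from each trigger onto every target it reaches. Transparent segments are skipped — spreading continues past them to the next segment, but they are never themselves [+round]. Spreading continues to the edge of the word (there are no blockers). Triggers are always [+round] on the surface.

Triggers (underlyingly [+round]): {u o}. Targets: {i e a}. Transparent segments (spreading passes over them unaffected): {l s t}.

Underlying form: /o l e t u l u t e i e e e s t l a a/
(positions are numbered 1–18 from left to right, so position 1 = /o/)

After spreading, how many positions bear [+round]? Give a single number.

11

From /o/ at 1 rightward: 2 /l/ transparent; 3 /e/ → [+round]; 4 /t/ transparent; 5 /u/ is itself a trigger — this domain ends here.
From /u/ at 5 rightward: 6 /l/ transparent; 7 /u/ is itself a trigger — this domain ends here.
From /u/ at 7 rightward: 8 /t/ transparent; 9 /e/ → [+round]; 10 /i/ → [+round]; 11 /e/ → [+round]; 12 /e/ → [+round]; 13 /e/ → [+round]; 14 /s/ transparent; 15 /t/ transparent; 16 /l/ transparent; 17 /a/ → [+round]; 18 /a/ → [+round]; word edge.
[+round] positions on the surface: 1 3 5 7 9 10 11 12 13 17 18.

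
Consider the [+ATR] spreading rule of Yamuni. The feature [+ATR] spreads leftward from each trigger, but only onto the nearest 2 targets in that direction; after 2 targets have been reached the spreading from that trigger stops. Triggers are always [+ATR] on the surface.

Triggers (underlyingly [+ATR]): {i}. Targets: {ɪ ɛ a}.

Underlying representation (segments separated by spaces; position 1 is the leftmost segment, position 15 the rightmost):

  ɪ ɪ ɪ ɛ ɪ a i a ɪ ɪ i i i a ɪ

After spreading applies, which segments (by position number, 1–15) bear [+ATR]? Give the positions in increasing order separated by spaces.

From /i/ at 7 leftward: 6 /a/ → [+ATR]; 5 /ɪ/ → [+ATR]; bound reached.
From /i/ at 11 leftward: 10 /ɪ/ → [+ATR]; 9 /ɪ/ → [+ATR]; bound reached.
From /i/ at 12 leftward: 11 /i/ is itself a trigger — this domain ends here.
From /i/ at 13 leftward: 12 /i/ is itself a trigger — this domain ends here.
Targets with no active source: positions 1 2 3 4 8 14 15 stay [-ATR].

5 6 7 9 10 11 12 13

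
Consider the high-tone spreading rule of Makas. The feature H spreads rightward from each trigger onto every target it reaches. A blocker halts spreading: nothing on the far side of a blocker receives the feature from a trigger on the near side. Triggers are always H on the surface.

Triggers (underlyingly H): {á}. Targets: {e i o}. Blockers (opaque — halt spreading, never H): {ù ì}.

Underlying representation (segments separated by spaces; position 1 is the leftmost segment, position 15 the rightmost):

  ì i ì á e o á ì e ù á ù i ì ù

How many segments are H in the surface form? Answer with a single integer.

From /á/ at 4 rightward: 5 /e/ → H; 6 /o/ → H; 7 /á/ is itself a trigger — this domain ends here.
From /á/ at 7 rightward: 8 /ì/ blocks.
From /á/ at 11 rightward: 12 /ù/ blocks.
Targets with no active source: positions 2 9 13 stay [-high tone].
H positions on the surface: 4 5 6 7 11.

5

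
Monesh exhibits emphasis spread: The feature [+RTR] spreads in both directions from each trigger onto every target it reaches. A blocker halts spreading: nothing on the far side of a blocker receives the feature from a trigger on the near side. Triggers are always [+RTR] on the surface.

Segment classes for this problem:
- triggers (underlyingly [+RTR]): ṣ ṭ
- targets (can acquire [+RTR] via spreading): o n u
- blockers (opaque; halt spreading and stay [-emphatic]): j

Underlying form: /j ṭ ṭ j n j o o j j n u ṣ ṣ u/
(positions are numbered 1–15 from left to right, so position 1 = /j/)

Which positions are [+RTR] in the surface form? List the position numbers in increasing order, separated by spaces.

2 3 11 12 13 14 15

From /ṭ/ at 2 rightward: 3 /ṭ/ is itself a trigger — this domain ends here.
From /ṭ/ at 2 leftward: 1 /j/ blocks.
From /ṭ/ at 3 rightward: 4 /j/ blocks.
From /ṭ/ at 3 leftward: 2 /ṭ/ is itself a trigger — this domain ends here.
From /ṣ/ at 13 rightward: 14 /ṣ/ is itself a trigger — this domain ends here.
From /ṣ/ at 13 leftward: 12 /u/ → [+RTR]; 11 /n/ → [+RTR]; 10 /j/ blocks.
From /ṣ/ at 14 rightward: 15 /u/ → [+RTR]; word edge.
From /ṣ/ at 14 leftward: 13 /ṣ/ is itself a trigger — this domain ends here.
Targets with no active source: positions 5 7 8 stay [-emphatic].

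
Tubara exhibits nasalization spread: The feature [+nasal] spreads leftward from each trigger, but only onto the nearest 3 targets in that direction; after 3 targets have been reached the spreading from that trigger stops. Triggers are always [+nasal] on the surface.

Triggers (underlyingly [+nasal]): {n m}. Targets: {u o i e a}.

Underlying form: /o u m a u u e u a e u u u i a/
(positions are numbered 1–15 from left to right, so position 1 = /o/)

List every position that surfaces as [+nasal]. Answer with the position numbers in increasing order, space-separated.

1 2 3

From /m/ at 3 leftward: 2 /u/ → [+nasal]; 1 /o/ → [+nasal]; word edge.
Targets with no active source: positions 4 5 6 7 8 9 10 11 12 13 14 15 stay [-nasal].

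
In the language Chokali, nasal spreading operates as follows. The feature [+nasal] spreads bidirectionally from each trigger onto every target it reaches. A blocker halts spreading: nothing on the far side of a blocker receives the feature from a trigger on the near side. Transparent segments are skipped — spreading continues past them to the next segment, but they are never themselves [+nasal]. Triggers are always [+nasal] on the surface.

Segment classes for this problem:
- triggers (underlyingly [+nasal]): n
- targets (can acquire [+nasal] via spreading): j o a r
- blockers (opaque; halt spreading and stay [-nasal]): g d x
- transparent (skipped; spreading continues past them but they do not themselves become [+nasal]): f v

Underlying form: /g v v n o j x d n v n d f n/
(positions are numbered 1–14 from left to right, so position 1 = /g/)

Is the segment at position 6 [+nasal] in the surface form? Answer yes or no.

From /n/ at 4 rightward: 5 /o/ → [+nasal]; 6 /j/ → [+nasal]; 7 /x/ blocks.
From /n/ at 4 leftward: 3 /v/ transparent; 2 /v/ transparent; 1 /g/ blocks.
From /n/ at 9 rightward: 10 /v/ transparent; 11 /n/ is itself a trigger — this domain ends here.
From /n/ at 9 leftward: 8 /d/ blocks.
From /n/ at 11 rightward: 12 /d/ blocks.
From /n/ at 11 leftward: 10 /v/ transparent; 9 /n/ is itself a trigger — this domain ends here.
From /n/ at 14 rightward: word edge.
From /n/ at 14 leftward: 13 /f/ transparent; 12 /d/ blocks.
[+nasal] positions on the surface: 4 5 6 9 11 14.

yes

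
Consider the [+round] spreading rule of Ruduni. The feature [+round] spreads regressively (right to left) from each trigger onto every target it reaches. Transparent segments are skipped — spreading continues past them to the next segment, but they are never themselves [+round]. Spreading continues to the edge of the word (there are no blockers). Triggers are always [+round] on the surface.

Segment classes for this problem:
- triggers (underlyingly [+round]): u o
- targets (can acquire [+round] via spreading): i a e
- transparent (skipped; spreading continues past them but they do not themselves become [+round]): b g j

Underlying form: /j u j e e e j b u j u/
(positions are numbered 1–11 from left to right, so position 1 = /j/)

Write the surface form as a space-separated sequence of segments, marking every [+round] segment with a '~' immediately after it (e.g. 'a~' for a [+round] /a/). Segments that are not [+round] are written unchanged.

j u~ j e~ e~ e~ j b u~ j u~

From /u/ at 2 leftward: 1 /j/ transparent; word edge.
From /u/ at 9 leftward: 8 /b/ transparent; 7 /j/ transparent; 6 /e/ → [+round]; 5 /e/ → [+round]; 4 /e/ → [+round]; 3 /j/ transparent; 2 /u/ is itself a trigger — this domain ends here.
From /u/ at 11 leftward: 10 /j/ transparent; 9 /u/ is itself a trigger — this domain ends here.
[+round] positions on the surface: 2 4 5 6 9 11.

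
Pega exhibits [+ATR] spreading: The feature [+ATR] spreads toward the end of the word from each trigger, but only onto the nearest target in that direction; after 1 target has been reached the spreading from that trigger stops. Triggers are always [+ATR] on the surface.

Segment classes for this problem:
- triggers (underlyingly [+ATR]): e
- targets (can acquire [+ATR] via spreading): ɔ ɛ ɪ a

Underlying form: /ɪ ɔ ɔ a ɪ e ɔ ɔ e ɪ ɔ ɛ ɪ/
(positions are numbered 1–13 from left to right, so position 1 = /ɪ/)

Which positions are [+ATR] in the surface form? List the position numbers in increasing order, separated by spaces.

6 7 9 10

From /e/ at 6 rightward: 7 /ɔ/ → [+ATR]; bound reached.
From /e/ at 9 rightward: 10 /ɪ/ → [+ATR]; bound reached.
Targets with no active source: positions 1 2 3 4 5 8 11 12 13 stay [-ATR].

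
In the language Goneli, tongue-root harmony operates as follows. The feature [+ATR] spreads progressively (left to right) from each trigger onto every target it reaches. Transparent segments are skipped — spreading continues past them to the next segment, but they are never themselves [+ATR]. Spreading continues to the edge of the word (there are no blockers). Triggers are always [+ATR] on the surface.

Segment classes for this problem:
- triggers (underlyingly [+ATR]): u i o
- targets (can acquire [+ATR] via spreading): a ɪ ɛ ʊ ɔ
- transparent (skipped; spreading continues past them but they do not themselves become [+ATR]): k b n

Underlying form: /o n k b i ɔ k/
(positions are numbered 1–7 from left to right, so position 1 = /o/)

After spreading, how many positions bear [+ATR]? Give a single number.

From /o/ at 1 rightward: 2 /n/ transparent; 3 /k/ transparent; 4 /b/ transparent; 5 /i/ is itself a trigger — this domain ends here.
From /i/ at 5 rightward: 6 /ɔ/ → [+ATR]; 7 /k/ transparent; word edge.
[+ATR] positions on the surface: 1 5 6.

3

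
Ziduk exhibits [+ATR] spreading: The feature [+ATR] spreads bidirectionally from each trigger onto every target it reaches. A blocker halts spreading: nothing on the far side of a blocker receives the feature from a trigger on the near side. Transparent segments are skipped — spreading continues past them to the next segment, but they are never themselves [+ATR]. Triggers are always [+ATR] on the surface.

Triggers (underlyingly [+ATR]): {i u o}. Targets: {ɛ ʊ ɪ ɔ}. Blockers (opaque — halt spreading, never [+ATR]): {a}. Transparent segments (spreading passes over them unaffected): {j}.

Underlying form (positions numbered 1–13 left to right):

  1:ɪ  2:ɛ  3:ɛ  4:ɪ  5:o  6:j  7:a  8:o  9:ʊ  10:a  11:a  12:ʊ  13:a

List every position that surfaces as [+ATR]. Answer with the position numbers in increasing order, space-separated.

From /o/ at 5 rightward: 6 /j/ transparent; 7 /a/ blocks.
From /o/ at 5 leftward: 4 /ɪ/ → [+ATR]; 3 /ɛ/ → [+ATR]; 2 /ɛ/ → [+ATR]; 1 /ɪ/ → [+ATR]; word edge.
From /o/ at 8 rightward: 9 /ʊ/ → [+ATR]; 10 /a/ blocks.
From /o/ at 8 leftward: 7 /a/ blocks.
Target with no active source: position 12 stays [-ATR].

1 2 3 4 5 8 9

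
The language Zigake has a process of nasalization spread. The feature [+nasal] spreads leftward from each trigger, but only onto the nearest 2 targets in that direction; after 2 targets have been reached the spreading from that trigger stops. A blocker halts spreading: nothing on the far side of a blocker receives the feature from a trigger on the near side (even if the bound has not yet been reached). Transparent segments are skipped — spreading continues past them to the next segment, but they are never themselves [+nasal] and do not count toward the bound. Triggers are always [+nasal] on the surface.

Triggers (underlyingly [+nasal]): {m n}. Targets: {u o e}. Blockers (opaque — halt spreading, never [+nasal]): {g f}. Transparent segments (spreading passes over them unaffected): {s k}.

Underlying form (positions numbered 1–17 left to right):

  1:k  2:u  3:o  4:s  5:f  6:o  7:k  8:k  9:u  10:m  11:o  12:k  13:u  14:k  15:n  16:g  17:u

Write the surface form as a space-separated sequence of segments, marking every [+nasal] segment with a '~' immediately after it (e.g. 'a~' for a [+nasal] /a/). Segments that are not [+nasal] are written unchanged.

From /m/ at 10 leftward: 9 /u/ → [+nasal]; 8 /k/ transparent; 7 /k/ transparent; 6 /o/ → [+nasal]; bound reached.
From /n/ at 15 leftward: 14 /k/ transparent; 13 /u/ → [+nasal]; 12 /k/ transparent; 11 /o/ → [+nasal]; bound reached.
Targets with no active source: positions 2 3 17 stay [-nasal].
[+nasal] positions on the surface: 6 9 10 11 13 15.

k u o s f o~ k k u~ m~ o~ k u~ k n~ g u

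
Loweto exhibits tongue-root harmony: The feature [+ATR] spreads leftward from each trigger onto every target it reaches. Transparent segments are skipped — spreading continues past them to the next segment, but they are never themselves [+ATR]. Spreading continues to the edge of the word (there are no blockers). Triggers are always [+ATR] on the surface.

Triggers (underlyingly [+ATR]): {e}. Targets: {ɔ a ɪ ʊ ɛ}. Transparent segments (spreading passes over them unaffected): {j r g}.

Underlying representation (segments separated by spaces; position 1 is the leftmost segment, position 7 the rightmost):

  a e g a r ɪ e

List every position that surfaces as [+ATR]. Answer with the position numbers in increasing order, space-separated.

1 2 4 6 7

From /e/ at 2 leftward: 1 /a/ → [+ATR]; word edge.
From /e/ at 7 leftward: 6 /ɪ/ → [+ATR]; 5 /r/ transparent; 4 /a/ → [+ATR]; 3 /g/ transparent; 2 /e/ is itself a trigger — this domain ends here.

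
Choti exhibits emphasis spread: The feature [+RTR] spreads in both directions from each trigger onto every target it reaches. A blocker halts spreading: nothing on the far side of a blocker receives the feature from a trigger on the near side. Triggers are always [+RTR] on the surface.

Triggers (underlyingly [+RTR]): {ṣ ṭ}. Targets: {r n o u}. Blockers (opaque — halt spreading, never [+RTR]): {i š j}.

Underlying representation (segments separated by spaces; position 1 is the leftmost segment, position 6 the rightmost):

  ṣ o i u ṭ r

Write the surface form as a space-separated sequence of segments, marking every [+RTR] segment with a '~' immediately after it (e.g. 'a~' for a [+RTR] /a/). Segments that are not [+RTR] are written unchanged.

ṣ~ o~ i u~ ṭ~ r~

From /ṣ/ at 1 rightward: 2 /o/ → [+RTR]; 3 /i/ blocks.
From /ṣ/ at 1 leftward: word edge.
From /ṭ/ at 5 rightward: 6 /r/ → [+RTR]; word edge.
From /ṭ/ at 5 leftward: 4 /u/ → [+RTR]; 3 /i/ blocks.
[+RTR] positions on the surface: 1 2 4 5 6.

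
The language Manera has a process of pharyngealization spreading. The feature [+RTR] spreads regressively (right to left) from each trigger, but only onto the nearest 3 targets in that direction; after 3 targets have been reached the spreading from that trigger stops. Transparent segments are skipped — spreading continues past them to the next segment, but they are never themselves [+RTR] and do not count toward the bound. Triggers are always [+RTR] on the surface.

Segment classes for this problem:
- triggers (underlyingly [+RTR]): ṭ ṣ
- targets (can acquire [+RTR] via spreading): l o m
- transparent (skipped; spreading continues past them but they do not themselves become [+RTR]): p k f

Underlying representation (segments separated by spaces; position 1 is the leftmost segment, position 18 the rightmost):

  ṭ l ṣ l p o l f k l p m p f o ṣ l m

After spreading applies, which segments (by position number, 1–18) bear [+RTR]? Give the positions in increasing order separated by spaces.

1 2 3 10 12 15 16

From /ṭ/ at 1 leftward: word edge.
From /ṣ/ at 3 leftward: 2 /l/ → [+RTR]; 1 /ṭ/ is itself a trigger — this domain ends here.
From /ṣ/ at 16 leftward: 15 /o/ → [+RTR]; 14 /f/ transparent; 13 /p/ transparent; 12 /m/ → [+RTR]; 11 /p/ transparent; 10 /l/ → [+RTR]; bound reached.
Targets with no active source: positions 4 6 7 17 18 stay [-emphatic].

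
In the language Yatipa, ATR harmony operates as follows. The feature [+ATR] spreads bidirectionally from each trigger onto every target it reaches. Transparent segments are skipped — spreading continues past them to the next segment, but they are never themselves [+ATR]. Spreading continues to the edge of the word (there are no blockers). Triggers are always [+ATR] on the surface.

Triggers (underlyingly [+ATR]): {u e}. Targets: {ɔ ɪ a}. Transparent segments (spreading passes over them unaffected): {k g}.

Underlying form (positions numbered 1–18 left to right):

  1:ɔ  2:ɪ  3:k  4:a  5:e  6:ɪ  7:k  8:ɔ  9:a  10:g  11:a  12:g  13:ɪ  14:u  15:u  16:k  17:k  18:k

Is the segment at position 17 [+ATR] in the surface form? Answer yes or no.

no

From /e/ at 5 rightward: 6 /ɪ/ → [+ATR]; 7 /k/ transparent; 8 /ɔ/ → [+ATR]; 9 /a/ → [+ATR]; 10 /g/ transparent; 11 /a/ → [+ATR]; 12 /g/ transparent; 13 /ɪ/ → [+ATR]; 14 /u/ is itself a trigger — this domain ends here.
From /e/ at 5 leftward: 4 /a/ → [+ATR]; 3 /k/ transparent; 2 /ɪ/ → [+ATR]; 1 /ɔ/ → [+ATR]; word edge.
From /u/ at 14 rightward: 15 /u/ is itself a trigger — this domain ends here.
From /u/ at 14 leftward: 13 /ɪ/ → [+ATR]; 12 /g/ transparent; 11 /a/ → [+ATR]; 10 /g/ transparent; 9 /a/ → [+ATR]; 8 /ɔ/ → [+ATR]; 7 /k/ transparent; 6 /ɪ/ → [+ATR]; 5 /e/ is itself a trigger — this domain ends here.
From /u/ at 15 rightward: 16 /k/ transparent; 17 /k/ transparent; 18 /k/ transparent; word edge.
From /u/ at 15 leftward: 14 /u/ is itself a trigger — this domain ends here.
[+ATR] positions on the surface: 1 2 4 5 6 8 9 11 13 14 15.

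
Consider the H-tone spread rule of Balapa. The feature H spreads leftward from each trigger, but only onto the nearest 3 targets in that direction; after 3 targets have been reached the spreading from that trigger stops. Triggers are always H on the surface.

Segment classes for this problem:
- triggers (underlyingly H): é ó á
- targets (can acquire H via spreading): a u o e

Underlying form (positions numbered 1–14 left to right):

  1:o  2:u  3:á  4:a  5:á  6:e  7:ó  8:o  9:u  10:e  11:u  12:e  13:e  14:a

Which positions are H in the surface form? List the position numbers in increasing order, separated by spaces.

1 2 3 4 5 6 7

From /á/ at 3 leftward: 2 /u/ → H; 1 /o/ → H; word edge.
From /á/ at 5 leftward: 4 /a/ → H; 3 /á/ is itself a trigger — this domain ends here.
From /ó/ at 7 leftward: 6 /e/ → H; 5 /á/ is itself a trigger — this domain ends here.
Targets with no active source: positions 8 9 10 11 12 13 14 stay [-high tone].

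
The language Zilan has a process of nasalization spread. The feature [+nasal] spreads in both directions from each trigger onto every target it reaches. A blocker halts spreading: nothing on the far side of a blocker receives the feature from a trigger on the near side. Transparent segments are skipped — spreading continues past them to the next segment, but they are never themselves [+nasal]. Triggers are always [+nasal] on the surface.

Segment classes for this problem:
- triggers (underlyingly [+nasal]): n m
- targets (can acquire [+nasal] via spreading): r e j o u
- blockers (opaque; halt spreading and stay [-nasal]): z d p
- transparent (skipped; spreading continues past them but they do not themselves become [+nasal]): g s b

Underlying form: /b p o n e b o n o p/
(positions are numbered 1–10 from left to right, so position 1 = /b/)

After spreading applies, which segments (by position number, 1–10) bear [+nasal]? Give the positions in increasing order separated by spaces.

From /n/ at 4 rightward: 5 /e/ → [+nasal]; 6 /b/ transparent; 7 /o/ → [+nasal]; 8 /n/ is itself a trigger — this domain ends here.
From /n/ at 4 leftward: 3 /o/ → [+nasal]; 2 /p/ blocks.
From /n/ at 8 rightward: 9 /o/ → [+nasal]; 10 /p/ blocks.
From /n/ at 8 leftward: 7 /o/ → [+nasal]; 6 /b/ transparent; 5 /e/ → [+nasal]; 4 /n/ is itself a trigger — this domain ends here.

3 4 5 7 8 9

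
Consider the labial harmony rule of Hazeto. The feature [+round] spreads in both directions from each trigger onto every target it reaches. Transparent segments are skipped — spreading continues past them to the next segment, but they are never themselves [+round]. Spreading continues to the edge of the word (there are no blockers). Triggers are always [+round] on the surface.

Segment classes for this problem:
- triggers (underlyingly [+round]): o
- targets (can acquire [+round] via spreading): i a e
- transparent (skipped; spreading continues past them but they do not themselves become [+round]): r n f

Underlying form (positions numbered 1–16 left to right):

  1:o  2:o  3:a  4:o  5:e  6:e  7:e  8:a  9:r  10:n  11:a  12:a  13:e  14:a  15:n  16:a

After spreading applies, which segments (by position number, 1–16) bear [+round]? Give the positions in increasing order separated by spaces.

From /o/ at 1 rightward: 2 /o/ is itself a trigger — this domain ends here.
From /o/ at 1 leftward: word edge.
From /o/ at 2 rightward: 3 /a/ → [+round]; 4 /o/ is itself a trigger — this domain ends here.
From /o/ at 2 leftward: 1 /o/ is itself a trigger — this domain ends here.
From /o/ at 4 rightward: 5 /e/ → [+round]; 6 /e/ → [+round]; 7 /e/ → [+round]; 8 /a/ → [+round]; 9 /r/ transparent; 10 /n/ transparent; 11 /a/ → [+round]; 12 /a/ → [+round]; 13 /e/ → [+round]; 14 /a/ → [+round]; 15 /n/ transparent; 16 /a/ → [+round]; word edge.
From /o/ at 4 leftward: 3 /a/ → [+round]; 2 /o/ is itself a trigger — this domain ends here.

1 2 3 4 5 6 7 8 11 12 13 14 16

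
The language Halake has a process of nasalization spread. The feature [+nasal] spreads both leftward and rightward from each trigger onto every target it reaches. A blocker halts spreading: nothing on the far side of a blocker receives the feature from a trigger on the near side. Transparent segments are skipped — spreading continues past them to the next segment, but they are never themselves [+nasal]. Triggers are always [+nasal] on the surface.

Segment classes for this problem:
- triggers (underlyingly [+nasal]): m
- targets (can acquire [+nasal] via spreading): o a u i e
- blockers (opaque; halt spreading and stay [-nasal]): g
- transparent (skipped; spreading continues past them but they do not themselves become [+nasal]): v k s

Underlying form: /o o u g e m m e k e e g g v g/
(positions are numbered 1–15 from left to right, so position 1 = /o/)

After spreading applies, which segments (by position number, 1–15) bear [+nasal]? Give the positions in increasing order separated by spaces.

From /m/ at 6 rightward: 7 /m/ is itself a trigger — this domain ends here.
From /m/ at 6 leftward: 5 /e/ → [+nasal]; 4 /g/ blocks.
From /m/ at 7 rightward: 8 /e/ → [+nasal]; 9 /k/ transparent; 10 /e/ → [+nasal]; 11 /e/ → [+nasal]; 12 /g/ blocks.
From /m/ at 7 leftward: 6 /m/ is itself a trigger — this domain ends here.
Targets with no active source: positions 1 2 3 stay [-nasal].

5 6 7 8 10 11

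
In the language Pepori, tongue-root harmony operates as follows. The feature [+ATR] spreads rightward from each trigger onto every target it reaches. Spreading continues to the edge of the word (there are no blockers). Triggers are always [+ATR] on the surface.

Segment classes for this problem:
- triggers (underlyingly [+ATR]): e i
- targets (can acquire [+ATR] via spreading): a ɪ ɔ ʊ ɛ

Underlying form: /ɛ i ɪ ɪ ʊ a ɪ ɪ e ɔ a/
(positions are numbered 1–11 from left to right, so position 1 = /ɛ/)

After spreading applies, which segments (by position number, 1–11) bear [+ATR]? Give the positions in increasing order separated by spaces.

From /i/ at 2 rightward: 3 /ɪ/ → [+ATR]; 4 /ɪ/ → [+ATR]; 5 /ʊ/ → [+ATR]; 6 /a/ → [+ATR]; 7 /ɪ/ → [+ATR]; 8 /ɪ/ → [+ATR]; 9 /e/ is itself a trigger — this domain ends here.
From /e/ at 9 rightward: 10 /ɔ/ → [+ATR]; 11 /a/ → [+ATR]; word edge.
Target with no active source: position 1 stays [-ATR].

2 3 4 5 6 7 8 9 10 11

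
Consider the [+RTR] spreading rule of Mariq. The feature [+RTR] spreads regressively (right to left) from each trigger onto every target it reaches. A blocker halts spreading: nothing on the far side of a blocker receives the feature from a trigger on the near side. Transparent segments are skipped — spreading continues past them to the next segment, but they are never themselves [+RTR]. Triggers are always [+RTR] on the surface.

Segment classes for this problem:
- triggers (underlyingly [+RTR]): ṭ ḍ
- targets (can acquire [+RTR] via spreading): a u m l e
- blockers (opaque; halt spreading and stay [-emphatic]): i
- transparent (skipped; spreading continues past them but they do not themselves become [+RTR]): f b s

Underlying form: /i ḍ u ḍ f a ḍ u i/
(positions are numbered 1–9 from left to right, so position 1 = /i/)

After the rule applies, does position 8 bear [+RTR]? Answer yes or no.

no

From /ḍ/ at 2 leftward: 1 /i/ blocks.
From /ḍ/ at 4 leftward: 3 /u/ → [+RTR]; 2 /ḍ/ is itself a trigger — this domain ends here.
From /ḍ/ at 7 leftward: 6 /a/ → [+RTR]; 5 /f/ transparent; 4 /ḍ/ is itself a trigger — this domain ends here.
Target with no active source: position 8 stays [-emphatic].
[+RTR] positions on the surface: 2 3 4 6 7.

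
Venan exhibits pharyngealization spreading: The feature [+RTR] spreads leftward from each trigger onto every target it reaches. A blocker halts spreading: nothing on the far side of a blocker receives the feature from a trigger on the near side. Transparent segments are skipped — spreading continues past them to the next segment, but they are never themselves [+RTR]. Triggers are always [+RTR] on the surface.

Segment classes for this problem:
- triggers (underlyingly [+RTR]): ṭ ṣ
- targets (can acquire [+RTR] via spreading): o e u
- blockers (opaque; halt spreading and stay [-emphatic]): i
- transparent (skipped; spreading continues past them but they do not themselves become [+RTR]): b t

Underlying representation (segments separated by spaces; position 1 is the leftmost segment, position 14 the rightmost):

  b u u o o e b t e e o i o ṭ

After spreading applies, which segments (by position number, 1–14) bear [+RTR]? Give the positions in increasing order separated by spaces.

From /ṭ/ at 14 leftward: 13 /o/ → [+RTR]; 12 /i/ blocks.
Targets with no active source: positions 2 3 4 5 6 9 10 11 stay [-emphatic].

13 14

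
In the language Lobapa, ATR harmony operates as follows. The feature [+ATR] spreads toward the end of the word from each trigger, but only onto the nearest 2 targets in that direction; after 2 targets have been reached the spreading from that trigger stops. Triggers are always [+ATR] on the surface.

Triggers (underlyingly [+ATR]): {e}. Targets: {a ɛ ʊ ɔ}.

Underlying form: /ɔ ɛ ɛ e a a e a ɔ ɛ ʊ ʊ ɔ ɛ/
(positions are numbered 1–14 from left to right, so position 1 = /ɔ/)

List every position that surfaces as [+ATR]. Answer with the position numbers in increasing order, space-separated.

From /e/ at 4 rightward: 5 /a/ → [+ATR]; 6 /a/ → [+ATR]; bound reached.
From /e/ at 7 rightward: 8 /a/ → [+ATR]; 9 /ɔ/ → [+ATR]; bound reached.
Targets with no active source: positions 1 2 3 10 11 12 13 14 stay [-ATR].

4 5 6 7 8 9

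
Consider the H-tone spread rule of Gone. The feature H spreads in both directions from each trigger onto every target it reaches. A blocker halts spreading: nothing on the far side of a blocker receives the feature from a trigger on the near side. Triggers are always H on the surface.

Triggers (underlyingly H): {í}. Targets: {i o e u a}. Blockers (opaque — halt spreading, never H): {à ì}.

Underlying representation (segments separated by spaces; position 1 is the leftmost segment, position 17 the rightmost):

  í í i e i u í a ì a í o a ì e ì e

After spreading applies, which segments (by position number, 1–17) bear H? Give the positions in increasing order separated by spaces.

From /í/ at 1 rightward: 2 /í/ is itself a trigger — this domain ends here.
From /í/ at 1 leftward: word edge.
From /í/ at 2 rightward: 3 /i/ → H; 4 /e/ → H; 5 /i/ → H; 6 /u/ → H; 7 /í/ is itself a trigger — this domain ends here.
From /í/ at 2 leftward: 1 /í/ is itself a trigger — this domain ends here.
From /í/ at 7 rightward: 8 /a/ → H; 9 /ì/ blocks.
From /í/ at 7 leftward: 6 /u/ → H; 5 /i/ → H; 4 /e/ → H; 3 /i/ → H; 2 /í/ is itself a trigger — this domain ends here.
From /í/ at 11 rightward: 12 /o/ → H; 13 /a/ → H; 14 /ì/ blocks.
From /í/ at 11 leftward: 10 /a/ → H; 9 /ì/ blocks.
Targets with no active source: positions 15 17 stay [-high tone].

1 2 3 4 5 6 7 8 10 11 12 13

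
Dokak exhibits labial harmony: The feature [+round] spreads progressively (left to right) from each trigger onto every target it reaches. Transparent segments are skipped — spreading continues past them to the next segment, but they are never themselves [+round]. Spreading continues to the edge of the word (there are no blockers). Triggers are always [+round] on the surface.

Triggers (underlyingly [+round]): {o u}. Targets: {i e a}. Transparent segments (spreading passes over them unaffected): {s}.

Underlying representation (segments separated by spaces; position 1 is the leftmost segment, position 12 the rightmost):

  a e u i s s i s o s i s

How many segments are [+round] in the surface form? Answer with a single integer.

From /u/ at 3 rightward: 4 /i/ → [+round]; 5 /s/ transparent; 6 /s/ transparent; 7 /i/ → [+round]; 8 /s/ transparent; 9 /o/ is itself a trigger — this domain ends here.
From /o/ at 9 rightward: 10 /s/ transparent; 11 /i/ → [+round]; 12 /s/ transparent; word edge.
Targets with no active source: positions 1 2 stay [-round].
[+round] positions on the surface: 3 4 7 9 11.

5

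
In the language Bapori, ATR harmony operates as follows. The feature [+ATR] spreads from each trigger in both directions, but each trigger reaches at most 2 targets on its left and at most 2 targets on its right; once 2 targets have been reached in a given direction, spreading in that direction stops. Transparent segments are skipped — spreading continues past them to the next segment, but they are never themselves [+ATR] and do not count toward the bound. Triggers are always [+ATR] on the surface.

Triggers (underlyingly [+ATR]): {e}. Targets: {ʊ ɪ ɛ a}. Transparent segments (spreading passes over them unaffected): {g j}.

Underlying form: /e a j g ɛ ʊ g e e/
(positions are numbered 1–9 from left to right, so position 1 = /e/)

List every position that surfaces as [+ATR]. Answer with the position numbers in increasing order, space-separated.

From /e/ at 1 rightward: 2 /a/ → [+ATR]; 3 /j/ transparent; 4 /g/ transparent; 5 /ɛ/ → [+ATR]; bound reached.
From /e/ at 1 leftward: word edge.
From /e/ at 8 rightward: 9 /e/ is itself a trigger — this domain ends here.
From /e/ at 8 leftward: 7 /g/ transparent; 6 /ʊ/ → [+ATR]; 5 /ɛ/ → [+ATR]; bound reached.
From /e/ at 9 rightward: word edge.
From /e/ at 9 leftward: 8 /e/ is itself a trigger — this domain ends here.

1 2 5 6 8 9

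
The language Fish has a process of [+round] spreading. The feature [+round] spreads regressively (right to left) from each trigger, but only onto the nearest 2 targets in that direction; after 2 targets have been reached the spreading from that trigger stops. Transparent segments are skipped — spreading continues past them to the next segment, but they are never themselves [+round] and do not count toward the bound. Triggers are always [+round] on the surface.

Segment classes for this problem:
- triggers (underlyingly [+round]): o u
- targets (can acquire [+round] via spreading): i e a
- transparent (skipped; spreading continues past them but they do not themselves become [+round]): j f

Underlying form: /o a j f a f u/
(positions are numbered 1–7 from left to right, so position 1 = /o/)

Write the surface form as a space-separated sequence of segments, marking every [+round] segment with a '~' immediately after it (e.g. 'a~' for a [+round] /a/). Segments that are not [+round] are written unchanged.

From /o/ at 1 leftward: word edge.
From /u/ at 7 leftward: 6 /f/ transparent; 5 /a/ → [+round]; 4 /f/ transparent; 3 /j/ transparent; 2 /a/ → [+round]; bound reached.
[+round] positions on the surface: 1 2 5 7.

o~ a~ j f a~ f u~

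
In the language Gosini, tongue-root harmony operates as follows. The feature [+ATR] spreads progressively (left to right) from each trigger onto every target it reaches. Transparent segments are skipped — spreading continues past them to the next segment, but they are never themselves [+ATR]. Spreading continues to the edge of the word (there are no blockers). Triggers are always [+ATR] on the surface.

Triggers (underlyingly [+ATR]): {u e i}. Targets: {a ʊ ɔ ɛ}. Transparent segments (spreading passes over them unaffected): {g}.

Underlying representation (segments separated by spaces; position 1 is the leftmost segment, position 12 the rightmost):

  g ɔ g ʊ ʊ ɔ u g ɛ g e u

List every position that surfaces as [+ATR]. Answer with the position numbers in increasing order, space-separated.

From /u/ at 7 rightward: 8 /g/ transparent; 9 /ɛ/ → [+ATR]; 10 /g/ transparent; 11 /e/ is itself a trigger — this domain ends here.
From /e/ at 11 rightward: 12 /u/ is itself a trigger — this domain ends here.
From /u/ at 12 rightward: word edge.
Targets with no active source: positions 2 4 5 6 stay [-ATR].

7 9 11 12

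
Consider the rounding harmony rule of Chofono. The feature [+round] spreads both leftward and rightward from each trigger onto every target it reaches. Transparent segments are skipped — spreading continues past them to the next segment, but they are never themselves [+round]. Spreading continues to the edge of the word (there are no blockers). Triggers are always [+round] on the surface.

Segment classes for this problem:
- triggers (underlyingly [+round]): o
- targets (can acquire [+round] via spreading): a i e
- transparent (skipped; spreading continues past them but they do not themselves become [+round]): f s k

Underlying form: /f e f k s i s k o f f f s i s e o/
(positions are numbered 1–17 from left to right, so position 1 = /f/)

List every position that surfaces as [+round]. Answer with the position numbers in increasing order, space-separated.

From /o/ at 9 rightward: 10 /f/ transparent; 11 /f/ transparent; 12 /f/ transparent; 13 /s/ transparent; 14 /i/ → [+round]; 15 /s/ transparent; 16 /e/ → [+round]; 17 /o/ is itself a trigger — this domain ends here.
From /o/ at 9 leftward: 8 /k/ transparent; 7 /s/ transparent; 6 /i/ → [+round]; 5 /s/ transparent; 4 /k/ transparent; 3 /f/ transparent; 2 /e/ → [+round]; 1 /f/ transparent; word edge.
From /o/ at 17 rightward: word edge.
From /o/ at 17 leftward: 16 /e/ → [+round]; 15 /s/ transparent; 14 /i/ → [+round]; 13 /s/ transparent; 12 /f/ transparent; 11 /f/ transparent; 10 /f/ transparent; 9 /o/ is itself a trigger — this domain ends here.

2 6 9 14 16 17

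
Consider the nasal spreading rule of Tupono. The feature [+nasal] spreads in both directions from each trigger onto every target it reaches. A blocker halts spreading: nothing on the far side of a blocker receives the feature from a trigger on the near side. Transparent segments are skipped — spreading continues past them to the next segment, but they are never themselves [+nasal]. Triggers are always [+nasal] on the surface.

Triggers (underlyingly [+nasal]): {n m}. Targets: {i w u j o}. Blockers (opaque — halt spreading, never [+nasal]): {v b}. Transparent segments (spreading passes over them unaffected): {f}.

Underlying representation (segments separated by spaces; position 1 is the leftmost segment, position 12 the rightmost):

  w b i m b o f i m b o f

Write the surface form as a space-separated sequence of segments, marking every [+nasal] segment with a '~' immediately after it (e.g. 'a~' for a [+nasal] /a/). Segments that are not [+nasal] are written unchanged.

From /m/ at 4 rightward: 5 /b/ blocks.
From /m/ at 4 leftward: 3 /i/ → [+nasal]; 2 /b/ blocks.
From /m/ at 9 rightward: 10 /b/ blocks.
From /m/ at 9 leftward: 8 /i/ → [+nasal]; 7 /f/ transparent; 6 /o/ → [+nasal]; 5 /b/ blocks.
Targets with no active source: positions 1 11 stay [-nasal].
[+nasal] positions on the surface: 3 4 6 8 9.

w b i~ m~ b o~ f i~ m~ b o f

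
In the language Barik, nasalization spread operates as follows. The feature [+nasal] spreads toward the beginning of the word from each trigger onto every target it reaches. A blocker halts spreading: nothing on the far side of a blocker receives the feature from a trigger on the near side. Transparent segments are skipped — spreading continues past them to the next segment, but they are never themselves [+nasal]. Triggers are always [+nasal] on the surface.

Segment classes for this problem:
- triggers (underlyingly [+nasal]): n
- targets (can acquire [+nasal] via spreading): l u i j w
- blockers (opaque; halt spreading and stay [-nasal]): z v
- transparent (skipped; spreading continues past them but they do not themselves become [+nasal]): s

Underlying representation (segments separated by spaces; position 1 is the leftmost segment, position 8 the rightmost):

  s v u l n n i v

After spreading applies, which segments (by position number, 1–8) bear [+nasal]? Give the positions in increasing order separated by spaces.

3 4 5 6

From /n/ at 5 leftward: 4 /l/ → [+nasal]; 3 /u/ → [+nasal]; 2 /v/ blocks.
From /n/ at 6 leftward: 5 /n/ is itself a trigger — this domain ends here.
Target with no active source: position 7 stays [-nasal].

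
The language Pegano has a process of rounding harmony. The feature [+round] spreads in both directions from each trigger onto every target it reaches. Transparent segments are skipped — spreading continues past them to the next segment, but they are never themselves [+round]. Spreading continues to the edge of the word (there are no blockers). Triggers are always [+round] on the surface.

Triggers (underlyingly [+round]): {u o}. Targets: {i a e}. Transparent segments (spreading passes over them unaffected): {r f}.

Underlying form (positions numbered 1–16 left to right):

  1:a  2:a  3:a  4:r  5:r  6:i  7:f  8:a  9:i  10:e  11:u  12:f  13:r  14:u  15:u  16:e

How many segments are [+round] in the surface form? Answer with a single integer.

From /u/ at 11 rightward: 12 /f/ transparent; 13 /r/ transparent; 14 /u/ is itself a trigger — this domain ends here.
From /u/ at 11 leftward: 10 /e/ → [+round]; 9 /i/ → [+round]; 8 /a/ → [+round]; 7 /f/ transparent; 6 /i/ → [+round]; 5 /r/ transparent; 4 /r/ transparent; 3 /a/ → [+round]; 2 /a/ → [+round]; 1 /a/ → [+round]; word edge.
From /u/ at 14 rightward: 15 /u/ is itself a trigger — this domain ends here.
From /u/ at 14 leftward: 13 /r/ transparent; 12 /f/ transparent; 11 /u/ is itself a trigger — this domain ends here.
From /u/ at 15 rightward: 16 /e/ → [+round]; word edge.
From /u/ at 15 leftward: 14 /u/ is itself a trigger — this domain ends here.
[+round] positions on the surface: 1 2 3 6 8 9 10 11 14 15 16.

11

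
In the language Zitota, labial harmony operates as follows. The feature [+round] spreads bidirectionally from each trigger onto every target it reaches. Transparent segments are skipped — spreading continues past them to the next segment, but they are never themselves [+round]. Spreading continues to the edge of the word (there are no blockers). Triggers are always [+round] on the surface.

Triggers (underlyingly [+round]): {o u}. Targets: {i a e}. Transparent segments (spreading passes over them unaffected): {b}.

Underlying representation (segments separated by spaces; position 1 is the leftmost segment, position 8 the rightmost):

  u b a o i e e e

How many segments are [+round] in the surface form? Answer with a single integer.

From /u/ at 1 rightward: 2 /b/ transparent; 3 /a/ → [+round]; 4 /o/ is itself a trigger — this domain ends here.
From /u/ at 1 leftward: word edge.
From /o/ at 4 rightward: 5 /i/ → [+round]; 6 /e/ → [+round]; 7 /e/ → [+round]; 8 /e/ → [+round]; word edge.
From /o/ at 4 leftward: 3 /a/ → [+round]; 2 /b/ transparent; 1 /u/ is itself a trigger — this domain ends here.
[+round] positions on the surface: 1 3 4 5 6 7 8.

7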